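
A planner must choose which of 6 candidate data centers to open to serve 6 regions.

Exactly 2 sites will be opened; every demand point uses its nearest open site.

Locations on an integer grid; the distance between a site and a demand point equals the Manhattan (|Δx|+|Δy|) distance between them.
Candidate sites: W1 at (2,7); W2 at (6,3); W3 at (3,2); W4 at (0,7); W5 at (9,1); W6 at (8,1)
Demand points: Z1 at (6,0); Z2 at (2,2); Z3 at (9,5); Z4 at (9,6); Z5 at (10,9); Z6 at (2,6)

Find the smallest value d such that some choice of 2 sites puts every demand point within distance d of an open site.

9

Open {W1, W5}.
  Farthest demand point is Z5 at distance 9 (to W5); all others are ≤ 9.
With {W2, W5} the worst case is 9.
With {W3, W5} the worst case is 9.
No size-2 selection achieves below 9.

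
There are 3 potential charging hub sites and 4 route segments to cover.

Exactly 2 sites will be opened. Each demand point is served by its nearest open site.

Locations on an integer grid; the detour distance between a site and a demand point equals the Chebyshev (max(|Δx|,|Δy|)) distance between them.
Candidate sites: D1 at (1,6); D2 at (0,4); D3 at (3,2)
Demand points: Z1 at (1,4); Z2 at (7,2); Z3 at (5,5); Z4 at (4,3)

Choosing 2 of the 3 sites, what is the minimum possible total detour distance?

9

Open {D2, D3}.
  Z1→D2 1, Z2→D3 4, Z3→D3 3, Z4→D3 1  ⇒ total 9.
Compare {D1, D3}: total 10.
Compare {D1, D2}: total 14.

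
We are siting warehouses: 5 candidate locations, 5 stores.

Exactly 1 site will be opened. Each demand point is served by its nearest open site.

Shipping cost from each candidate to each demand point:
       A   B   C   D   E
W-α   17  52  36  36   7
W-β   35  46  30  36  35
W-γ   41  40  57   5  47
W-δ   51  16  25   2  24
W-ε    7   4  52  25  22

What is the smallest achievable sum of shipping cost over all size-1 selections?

Open {W-ε}.
  A→W-ε 7, B→W-ε 4, C→W-ε 52, D→W-ε 25, E→W-ε 22  ⇒ total 110.
Compare {W-δ}: total 118.
Compare {W-α}: total 148.
No size-1 selection does better; minimum is 110.

110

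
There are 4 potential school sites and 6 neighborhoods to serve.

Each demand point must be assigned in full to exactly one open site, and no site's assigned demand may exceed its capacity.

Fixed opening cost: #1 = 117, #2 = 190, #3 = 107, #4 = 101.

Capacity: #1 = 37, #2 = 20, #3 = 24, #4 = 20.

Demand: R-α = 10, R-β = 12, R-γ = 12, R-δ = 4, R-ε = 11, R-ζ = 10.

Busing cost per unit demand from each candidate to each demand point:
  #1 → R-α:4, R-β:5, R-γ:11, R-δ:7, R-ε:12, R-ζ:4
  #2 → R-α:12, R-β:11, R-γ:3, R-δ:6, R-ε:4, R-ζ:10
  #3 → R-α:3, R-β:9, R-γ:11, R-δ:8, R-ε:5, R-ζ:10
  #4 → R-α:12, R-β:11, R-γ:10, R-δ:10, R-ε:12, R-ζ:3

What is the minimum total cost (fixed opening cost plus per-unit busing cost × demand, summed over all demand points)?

Open {#1, #3}; cheapest assignment that respects the capacities:
  #1 (cap 37, load 36): R-α, R-β, R-δ, R-ζ — cost 10×4 + 12×5 + 4×7 + 10×4 = 168
  #3 (cap 24, load 23): R-γ, R-ε — cost 12×11 + 11×5 = 187
  Shipping 355, fixed 224 → total 579.
  Any other capacity-feasible assignment to {#1, #3} ships for at least 355.
Compare {#1, #3, #4}: its best feasible assignment gives total 658.
Compare {#1, #2, #3}: its best feasible assignment gives total 659.
Every other set of open sites that can feasibly serve all demand totals ≥ 658 even under its best assignment. Minimum: 579.

579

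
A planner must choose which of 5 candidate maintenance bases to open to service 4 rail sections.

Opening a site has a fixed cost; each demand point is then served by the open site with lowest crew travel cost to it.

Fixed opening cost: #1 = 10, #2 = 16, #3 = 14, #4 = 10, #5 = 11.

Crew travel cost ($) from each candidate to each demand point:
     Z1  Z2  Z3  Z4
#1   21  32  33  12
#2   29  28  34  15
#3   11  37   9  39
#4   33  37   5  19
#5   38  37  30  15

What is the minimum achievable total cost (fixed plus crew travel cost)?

Open {#1, #3}: assign each demand point to its cheapest open site.
  Z1→#3 11, Z2→#1 32, Z3→#3 9, Z4→#1 12
  crew travel cost 64, fixed 24 → total 88.
Compare {#1, #4}: crew travel cost 70 + fixed 20 = 90.
Compare {#2, #3}: crew travel cost 63 + fixed 30 = 93.
Compare {#1, #3, #4}: crew travel cost 60 + fixed 34 = 94.
All other subsets cost ≥ 90. Minimum total cost: 88.

88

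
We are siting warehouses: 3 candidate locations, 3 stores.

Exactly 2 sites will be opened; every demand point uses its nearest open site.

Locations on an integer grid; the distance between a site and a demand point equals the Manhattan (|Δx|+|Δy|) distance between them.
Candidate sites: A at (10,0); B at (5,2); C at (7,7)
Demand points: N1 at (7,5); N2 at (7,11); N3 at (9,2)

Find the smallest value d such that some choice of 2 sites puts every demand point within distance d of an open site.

Open {A, C}.
  Farthest demand point is N2 at distance 4 (to C); all others are ≤ 4.
With {B, C} the worst case is 4.
With {A, B} the worst case is 11.
No size-2 selection achieves below 4.

4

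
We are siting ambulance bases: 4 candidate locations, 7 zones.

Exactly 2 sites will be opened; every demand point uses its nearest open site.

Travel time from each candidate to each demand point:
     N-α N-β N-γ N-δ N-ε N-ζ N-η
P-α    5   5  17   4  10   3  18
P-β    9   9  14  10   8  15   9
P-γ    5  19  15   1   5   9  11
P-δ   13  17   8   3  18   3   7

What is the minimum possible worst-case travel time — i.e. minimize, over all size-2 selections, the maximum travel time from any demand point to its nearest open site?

9

Open {P-β, P-δ}.
  Farthest demand point is N-α at travel time 9 (to P-β); all others are ≤ 9.
With {P-α, P-δ} the worst case is 10.
With {P-α, P-β} the worst case is 14.
No size-2 selection achieves below 9.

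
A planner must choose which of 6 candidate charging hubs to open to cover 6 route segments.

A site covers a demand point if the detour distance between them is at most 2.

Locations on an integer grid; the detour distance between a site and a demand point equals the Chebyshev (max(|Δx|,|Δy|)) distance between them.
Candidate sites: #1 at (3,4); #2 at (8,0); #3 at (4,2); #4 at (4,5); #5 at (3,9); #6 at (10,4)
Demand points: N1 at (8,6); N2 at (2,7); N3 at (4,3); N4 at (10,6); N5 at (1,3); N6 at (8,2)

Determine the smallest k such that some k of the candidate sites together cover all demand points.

Coverage sets (demand points within 2 of each site):
  #1: {N3, N5}
  #2: {N6}
  #3: {N3}
  #4: {N2, N3}
  #5: {N2}
  #6: {N1, N4, N6}
No 2 sites suffice: every size-2 union leaves at least one demand point uncovered.
But {#1, #4, #6} covers everything, so the minimum is 3.

3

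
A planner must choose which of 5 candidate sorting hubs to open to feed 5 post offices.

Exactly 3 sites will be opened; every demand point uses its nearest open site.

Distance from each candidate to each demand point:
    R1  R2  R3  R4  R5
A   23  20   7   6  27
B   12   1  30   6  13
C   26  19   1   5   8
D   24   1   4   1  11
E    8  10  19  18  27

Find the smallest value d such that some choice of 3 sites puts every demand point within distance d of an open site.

8

Open {B, C, E}.
  Farthest demand point is R1 at distance 8 (to E); all others are ≤ 8.
With {C, D, E} the worst case is 8.
With {A, C, E} the worst case is 10.
No size-3 selection achieves below 8.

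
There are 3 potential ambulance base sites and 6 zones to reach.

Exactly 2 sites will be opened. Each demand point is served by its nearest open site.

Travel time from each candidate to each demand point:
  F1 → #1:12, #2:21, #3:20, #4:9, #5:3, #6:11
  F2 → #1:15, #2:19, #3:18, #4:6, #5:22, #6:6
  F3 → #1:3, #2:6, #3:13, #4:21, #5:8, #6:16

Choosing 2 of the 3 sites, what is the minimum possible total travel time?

Open {F2, F3}.
  #1→F3 3, #2→F3 6, #3→F3 13, #4→F2 6, #5→F3 8, #6→F2 6  ⇒ total 42.
Compare {F1, F3}: total 45.
Compare {F1, F2}: total 64.

42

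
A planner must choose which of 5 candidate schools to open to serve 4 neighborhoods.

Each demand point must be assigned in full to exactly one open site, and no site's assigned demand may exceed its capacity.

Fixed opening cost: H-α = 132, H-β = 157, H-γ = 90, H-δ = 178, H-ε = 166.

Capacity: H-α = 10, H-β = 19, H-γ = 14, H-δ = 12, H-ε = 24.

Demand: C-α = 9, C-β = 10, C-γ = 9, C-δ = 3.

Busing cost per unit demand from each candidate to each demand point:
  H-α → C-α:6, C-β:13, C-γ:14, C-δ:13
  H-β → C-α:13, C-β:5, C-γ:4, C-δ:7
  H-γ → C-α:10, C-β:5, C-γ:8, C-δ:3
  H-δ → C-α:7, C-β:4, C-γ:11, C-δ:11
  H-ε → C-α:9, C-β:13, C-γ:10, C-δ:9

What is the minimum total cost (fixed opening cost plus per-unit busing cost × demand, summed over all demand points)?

432

Open {H-β, H-γ}; cheapest assignment that respects the capacities:
  H-β (cap 19, load 19): C-β, C-γ — cost 10×5 + 9×4 = 86
  H-γ (cap 14, load 12): C-α, C-δ — cost 9×10 + 3×3 = 99
  Shipping 185, fixed 247 → total 432.
  Any other capacity-feasible assignment to {H-β, H-γ} ships for at least 185.
Compare {H-γ, H-ε}: its best feasible assignment gives total 486.
Compare {H-β, H-δ}: its best feasible assignment gives total 517.
Every other set of open sites that can feasibly serve all demand totals ≥ 486 even under its best assignment. Minimum: 432.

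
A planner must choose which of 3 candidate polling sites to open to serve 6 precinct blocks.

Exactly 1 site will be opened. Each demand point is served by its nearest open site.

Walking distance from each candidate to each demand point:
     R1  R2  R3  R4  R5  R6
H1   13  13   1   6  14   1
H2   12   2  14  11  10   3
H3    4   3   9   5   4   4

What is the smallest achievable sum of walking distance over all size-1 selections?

Open {H3}.
  R1→H3 4, R2→H3 3, R3→H3 9, R4→H3 5, R5→H3 4, R6→H3 4  ⇒ total 29.
Compare {H1}: total 48.
Compare {H2}: total 52.

29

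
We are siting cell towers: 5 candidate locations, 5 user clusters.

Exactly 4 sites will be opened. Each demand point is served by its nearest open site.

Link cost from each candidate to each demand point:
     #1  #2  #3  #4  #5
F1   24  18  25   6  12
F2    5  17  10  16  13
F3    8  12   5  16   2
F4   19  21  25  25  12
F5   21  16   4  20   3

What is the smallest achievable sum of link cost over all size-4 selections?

29

Open {F1, F2, F3, F5}.
  #1→F2 5, #2→F3 12, #3→F5 4, #4→F1 6, #5→F3 2  ⇒ total 29.
Compare {F1, F2, F3, F4}: total 30.
Compare {F1, F3, F4, F5}: total 32.
No size-4 selection does better; minimum is 29.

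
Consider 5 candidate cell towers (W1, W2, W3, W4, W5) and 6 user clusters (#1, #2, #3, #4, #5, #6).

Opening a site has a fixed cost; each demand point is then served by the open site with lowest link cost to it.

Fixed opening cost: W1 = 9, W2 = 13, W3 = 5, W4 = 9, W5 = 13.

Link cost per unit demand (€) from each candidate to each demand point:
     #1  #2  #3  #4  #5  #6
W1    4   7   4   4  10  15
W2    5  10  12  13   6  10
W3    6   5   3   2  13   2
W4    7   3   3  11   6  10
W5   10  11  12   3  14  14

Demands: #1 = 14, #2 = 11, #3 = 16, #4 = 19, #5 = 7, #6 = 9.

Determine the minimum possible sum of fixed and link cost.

258

Open {W1, W3, W4}: assign each demand point to its cheapest open site.
  #1→W1 14×4=56, #2→W4 11×3=33, #3→W3 16×3=48, #4→W3 19×2=38, #5→W4 7×6=42, #6→W3 9×2=18
  link cost 235, fixed 23 → total 258.
Compare {W1, W2, W3, W4}: link cost 235 + fixed 36 = 271.
Compare {W1, W3, W4, W5}: link cost 235 + fixed 36 = 271.
Compare {W2, W3, W4}: link cost 249 + fixed 27 = 276.
All other subsets cost ≥ 271. Minimum total cost: 258.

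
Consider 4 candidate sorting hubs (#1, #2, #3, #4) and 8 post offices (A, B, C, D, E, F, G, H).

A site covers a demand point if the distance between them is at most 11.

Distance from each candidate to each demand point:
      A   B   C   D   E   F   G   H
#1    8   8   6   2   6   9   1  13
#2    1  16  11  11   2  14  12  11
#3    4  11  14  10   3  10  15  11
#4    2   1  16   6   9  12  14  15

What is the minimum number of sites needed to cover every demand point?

Coverage sets (demand points within 11 of each site):
  #1: {A, B, C, D, E, F, G}
  #2: {A, C, D, E, H}
  #3: {A, B, D, E, F, H}
  #4: {A, B, D, E}
No single site covers all 8 demand points.
But {#1, #2} covers everything, so the minimum is 2.

2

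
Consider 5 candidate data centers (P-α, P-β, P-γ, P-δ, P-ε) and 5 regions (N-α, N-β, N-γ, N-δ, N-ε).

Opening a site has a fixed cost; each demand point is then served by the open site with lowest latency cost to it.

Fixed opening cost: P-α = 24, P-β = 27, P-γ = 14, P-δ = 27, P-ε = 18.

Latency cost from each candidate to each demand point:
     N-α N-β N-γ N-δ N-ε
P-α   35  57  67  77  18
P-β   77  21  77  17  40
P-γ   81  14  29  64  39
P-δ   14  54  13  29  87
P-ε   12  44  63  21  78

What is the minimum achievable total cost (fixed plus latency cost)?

Open {P-γ, P-ε}: assign each demand point to its cheapest open site.
  N-α→P-ε 12, N-β→P-γ 14, N-γ→P-γ 29, N-δ→P-ε 21, N-ε→P-γ 39
  latency cost 115, fixed 32 → total 147.
Compare {P-γ, P-δ}: latency cost 109 + fixed 41 = 150.
Compare {P-α, P-γ, P-ε}: latency cost 94 + fixed 56 = 150.
Compare {P-α, P-γ, P-δ}: latency cost 88 + fixed 65 = 153.
All other subsets cost ≥ 150. Minimum total cost: 147.

147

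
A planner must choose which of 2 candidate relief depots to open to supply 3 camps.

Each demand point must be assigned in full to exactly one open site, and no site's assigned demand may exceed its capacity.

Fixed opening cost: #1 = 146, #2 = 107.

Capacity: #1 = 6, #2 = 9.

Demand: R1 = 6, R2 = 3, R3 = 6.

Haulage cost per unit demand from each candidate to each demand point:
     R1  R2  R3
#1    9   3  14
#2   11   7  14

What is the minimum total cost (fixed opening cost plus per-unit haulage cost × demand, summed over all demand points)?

Open {#1, #2}; cheapest assignment that respects the capacities:
  #1 (cap 6, load 6): R1 — cost 6×9 = 54
  #2 (cap 9, load 9): R2, R3 — cost 3×7 + 6×14 = 105
  Shipping 159, fixed 253 → total 412.
  Any other capacity-feasible assignment to {#1, #2} ships for at least 159.
Total demand is 15 and no other set of sites has combined capacity ≥ 15, so {#1, #2} is the only feasible choice of open sites. Minimum: 412.

412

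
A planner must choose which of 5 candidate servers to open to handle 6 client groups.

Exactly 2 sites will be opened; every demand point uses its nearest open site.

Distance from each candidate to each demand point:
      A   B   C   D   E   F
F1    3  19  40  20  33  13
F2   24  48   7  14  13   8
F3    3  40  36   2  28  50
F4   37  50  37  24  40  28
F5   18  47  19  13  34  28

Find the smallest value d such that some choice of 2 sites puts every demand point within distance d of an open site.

Open {F1, F2}.
  Farthest demand point is B at distance 19 (to F1); all others are ≤ 19.
With {F1, F5} the worst case is 33.
With {F1, F3} the worst case is 36.
No size-2 selection achieves below 19.

19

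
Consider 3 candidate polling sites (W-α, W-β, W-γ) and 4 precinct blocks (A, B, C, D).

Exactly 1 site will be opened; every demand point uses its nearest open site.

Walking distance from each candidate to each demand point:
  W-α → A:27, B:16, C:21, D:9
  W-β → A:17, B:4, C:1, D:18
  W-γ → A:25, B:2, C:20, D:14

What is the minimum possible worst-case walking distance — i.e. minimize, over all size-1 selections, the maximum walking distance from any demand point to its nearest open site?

18

Open {W-β}.
  Farthest demand point is D at walking distance 18 (to W-β); all others are ≤ 18.
With {W-γ} the worst case is 25.
With {W-α} the worst case is 27.
No size-1 selection achieves below 18.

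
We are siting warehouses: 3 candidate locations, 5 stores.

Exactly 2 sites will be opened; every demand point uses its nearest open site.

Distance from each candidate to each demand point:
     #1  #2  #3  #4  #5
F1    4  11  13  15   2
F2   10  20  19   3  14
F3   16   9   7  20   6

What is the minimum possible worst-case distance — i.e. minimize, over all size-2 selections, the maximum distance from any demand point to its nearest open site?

10

Open {F2, F3}.
  Farthest demand point is #1 at distance 10 (to F2); all others are ≤ 10.
With {F1, F2} the worst case is 13.
With {F1, F3} the worst case is 15.
No size-2 selection achieves below 10.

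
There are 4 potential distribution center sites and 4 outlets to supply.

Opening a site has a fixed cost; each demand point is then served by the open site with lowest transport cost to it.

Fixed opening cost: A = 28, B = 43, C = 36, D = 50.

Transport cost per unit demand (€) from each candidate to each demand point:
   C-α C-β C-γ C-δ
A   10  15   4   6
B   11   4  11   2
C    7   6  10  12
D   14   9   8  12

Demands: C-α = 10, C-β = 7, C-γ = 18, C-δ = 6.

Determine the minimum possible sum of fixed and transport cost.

283

Open {A, B}: assign each demand point to its cheapest open site.
  C-α→A 10×10=100, C-β→B 7×4=28, C-γ→A 18×4=72, C-δ→B 6×2=12
  transport cost 212, fixed 71 → total 283.
Compare {A, C}: transport cost 220 + fixed 64 = 284.
Compare {A, B, C}: transport cost 182 + fixed 107 = 289.
Compare {A, B, D}: transport cost 212 + fixed 121 = 333.
All other subsets cost ≥ 284. Minimum total cost: 283.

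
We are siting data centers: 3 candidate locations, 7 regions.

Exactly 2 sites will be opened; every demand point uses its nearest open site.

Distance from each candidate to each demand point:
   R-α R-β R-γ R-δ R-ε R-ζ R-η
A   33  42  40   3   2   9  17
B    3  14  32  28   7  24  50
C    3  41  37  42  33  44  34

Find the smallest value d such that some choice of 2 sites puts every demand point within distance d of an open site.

Open {A, B}.
  Farthest demand point is R-γ at distance 32 (to B); all others are ≤ 32.
With {B, C} the worst case is 34.
With {A, C} the worst case is 41.
No size-2 selection achieves below 32.

32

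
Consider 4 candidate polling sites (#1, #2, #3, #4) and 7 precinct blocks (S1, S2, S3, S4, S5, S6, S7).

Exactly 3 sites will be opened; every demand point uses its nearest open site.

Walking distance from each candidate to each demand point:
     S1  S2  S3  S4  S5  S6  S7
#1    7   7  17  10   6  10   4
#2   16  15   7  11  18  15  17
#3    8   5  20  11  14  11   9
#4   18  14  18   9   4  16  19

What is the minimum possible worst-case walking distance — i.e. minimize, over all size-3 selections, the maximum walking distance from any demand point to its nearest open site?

Open {#1, #2, #3}.
  Farthest demand point is S4 at walking distance 10 (to #1); all others are ≤ 10.
With {#1, #2, #4} the worst case is 10.
With {#2, #3, #4} the worst case is 11.
No size-3 selection achieves below 10.

10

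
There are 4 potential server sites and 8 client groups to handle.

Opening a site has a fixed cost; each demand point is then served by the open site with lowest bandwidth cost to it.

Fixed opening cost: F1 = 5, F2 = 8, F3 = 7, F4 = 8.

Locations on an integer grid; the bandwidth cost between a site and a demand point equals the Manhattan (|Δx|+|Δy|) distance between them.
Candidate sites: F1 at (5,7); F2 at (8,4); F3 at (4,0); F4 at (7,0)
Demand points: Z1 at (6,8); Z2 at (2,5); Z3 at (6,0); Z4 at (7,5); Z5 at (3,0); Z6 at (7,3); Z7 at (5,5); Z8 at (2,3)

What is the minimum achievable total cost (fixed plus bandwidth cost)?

39

Open {F1, F3}: assign each demand point to its cheapest open site.
  Z1→F1 2, Z2→F1 5, Z3→F3 2, Z4→F1 4, Z5→F3 1, Z6→F1 6, Z7→F1 2, Z8→F3 5
  bandwidth cost 27, fixed 12 → total 39.
Compare {F1, F4}: bandwidth cost 28 + fixed 13 = 41.
Compare {F1, F2, F3}: bandwidth cost 21 + fixed 20 = 41.
Compare {F1, F3, F4}: bandwidth cost 23 + fixed 20 = 43.
All other subsets cost ≥ 41. Minimum total cost: 39.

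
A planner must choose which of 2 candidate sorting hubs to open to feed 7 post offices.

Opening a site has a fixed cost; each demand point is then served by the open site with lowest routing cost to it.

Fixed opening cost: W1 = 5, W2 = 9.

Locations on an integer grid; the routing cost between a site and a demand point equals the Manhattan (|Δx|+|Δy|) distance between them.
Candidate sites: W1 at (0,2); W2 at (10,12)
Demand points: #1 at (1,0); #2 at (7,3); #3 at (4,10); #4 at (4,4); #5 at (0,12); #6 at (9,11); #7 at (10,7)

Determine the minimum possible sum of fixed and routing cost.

Open {W1, W2}: assign each demand point to its cheapest open site.
  #1→W1 3, #2→W1 8, #3→W2 8, #4→W1 6, #5→W1 10, #6→W2 2, #7→W2 5
  routing cost 42, fixed 14 → total 56.
Compare {W1}: routing cost 72 + fixed 5 = 77.
Compare {W2}: routing cost 72 + fixed 9 = 81.

56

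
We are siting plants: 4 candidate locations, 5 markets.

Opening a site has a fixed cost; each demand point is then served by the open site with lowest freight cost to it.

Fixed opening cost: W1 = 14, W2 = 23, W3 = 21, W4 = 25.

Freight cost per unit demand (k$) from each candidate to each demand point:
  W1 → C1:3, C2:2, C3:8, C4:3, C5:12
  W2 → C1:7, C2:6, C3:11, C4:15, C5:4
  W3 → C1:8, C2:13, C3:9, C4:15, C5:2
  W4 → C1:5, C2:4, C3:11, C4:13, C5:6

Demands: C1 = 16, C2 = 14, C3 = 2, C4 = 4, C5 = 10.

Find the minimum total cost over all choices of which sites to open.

159

Open {W1, W3}: assign each demand point to its cheapest open site.
  C1→W1 16×3=48, C2→W1 14×2=28, C3→W1 2×8=16, C4→W1 4×3=12, C5→W3 10×2=20
  freight cost 124, fixed 35 → total 159.
Compare {W1, W2}: freight cost 144 + fixed 37 = 181.
Compare {W1, W2, W3}: freight cost 124 + fixed 58 = 182.
Compare {W1, W3, W4}: freight cost 124 + fixed 60 = 184.
All other subsets cost ≥ 181. Minimum total cost: 159.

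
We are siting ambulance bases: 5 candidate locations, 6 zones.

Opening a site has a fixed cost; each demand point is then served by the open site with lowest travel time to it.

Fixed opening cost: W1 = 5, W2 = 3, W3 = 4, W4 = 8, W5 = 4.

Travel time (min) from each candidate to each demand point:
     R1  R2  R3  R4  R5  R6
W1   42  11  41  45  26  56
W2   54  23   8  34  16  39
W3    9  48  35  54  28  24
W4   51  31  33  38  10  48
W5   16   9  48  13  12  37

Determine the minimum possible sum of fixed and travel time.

Open {W2, W3, W5}: assign each demand point to its cheapest open site.
  R1→W3 9, R2→W5 9, R3→W2 8, R4→W5 13, R5→W5 12, R6→W3 24
  travel time 75, fixed 11 → total 86.
Compare {W1, W2, W3, W5}: travel time 75 + fixed 16 = 91.
Compare {W2, W3, W4, W5}: travel time 73 + fixed 19 = 92.
Compare {W1, W2, W3, W4, W5}: travel time 73 + fixed 24 = 97.
All other subsets cost ≥ 91. Minimum total cost: 86.

86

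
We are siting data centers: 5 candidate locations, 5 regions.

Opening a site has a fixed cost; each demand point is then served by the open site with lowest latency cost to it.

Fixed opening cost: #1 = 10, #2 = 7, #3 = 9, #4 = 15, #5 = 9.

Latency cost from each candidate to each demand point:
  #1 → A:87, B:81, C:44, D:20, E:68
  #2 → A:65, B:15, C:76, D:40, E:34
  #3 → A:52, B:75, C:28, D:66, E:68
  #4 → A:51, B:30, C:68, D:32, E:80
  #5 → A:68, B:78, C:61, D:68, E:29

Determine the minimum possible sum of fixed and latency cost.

175

Open {#1, #2, #3}: assign each demand point to its cheapest open site.
  A→#3 52, B→#2 15, C→#3 28, D→#1 20, E→#2 34
  latency cost 149, fixed 26 → total 175.
Compare {#1, #2, #3, #5}: latency cost 144 + fixed 35 = 179.
Compare {#2, #3}: latency cost 169 + fixed 16 = 185.
Compare {#2, #3, #5}: latency cost 164 + fixed 25 = 189.
All other subsets cost ≥ 179. Minimum total cost: 175.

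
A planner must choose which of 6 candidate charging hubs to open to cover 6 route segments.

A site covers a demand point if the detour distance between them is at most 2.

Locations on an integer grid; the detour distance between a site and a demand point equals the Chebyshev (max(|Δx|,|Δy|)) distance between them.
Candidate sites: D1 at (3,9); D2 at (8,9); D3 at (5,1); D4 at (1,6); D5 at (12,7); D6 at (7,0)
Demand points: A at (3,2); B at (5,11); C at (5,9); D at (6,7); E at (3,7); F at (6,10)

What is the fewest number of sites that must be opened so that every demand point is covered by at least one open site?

Coverage sets (demand points within 2 of each site):
  D1: {B, C, E}
  D2: {D, F}
  D3: {A}
  D4: {E}
  D5: {}
  D6: {}
No 2 sites suffice: every size-2 union leaves at least one demand point uncovered.
But {D1, D2, D3} covers everything, so the minimum is 3.

3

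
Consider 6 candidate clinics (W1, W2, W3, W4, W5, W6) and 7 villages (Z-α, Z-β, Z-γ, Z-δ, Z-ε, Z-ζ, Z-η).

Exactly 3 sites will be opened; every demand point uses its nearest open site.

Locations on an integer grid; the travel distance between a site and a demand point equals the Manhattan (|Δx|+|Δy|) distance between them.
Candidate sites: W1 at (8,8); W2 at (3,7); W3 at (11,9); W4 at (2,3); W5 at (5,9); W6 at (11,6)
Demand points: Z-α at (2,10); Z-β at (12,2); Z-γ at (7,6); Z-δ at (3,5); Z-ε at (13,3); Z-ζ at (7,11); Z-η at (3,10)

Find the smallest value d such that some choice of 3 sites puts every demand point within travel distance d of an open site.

5

Open {W1, W2, W6}.
  Farthest demand point is Z-β at travel distance 5 (to W6); all others are ≤ 5.
With {W2, W5, W6} the worst case is 5.
With {W4, W5, W6} the worst case is 5.
No size-3 selection achieves below 5.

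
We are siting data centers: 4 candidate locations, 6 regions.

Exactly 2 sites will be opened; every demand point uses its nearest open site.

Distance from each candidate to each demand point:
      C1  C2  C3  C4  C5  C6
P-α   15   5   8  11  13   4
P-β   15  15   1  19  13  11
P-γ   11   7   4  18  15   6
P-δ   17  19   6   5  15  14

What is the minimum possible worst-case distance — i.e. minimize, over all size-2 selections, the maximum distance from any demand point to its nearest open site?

Open {P-α, P-γ}.
  Farthest demand point is C5 at distance 13 (to P-α); all others are ≤ 13.
With {P-α, P-β} the worst case is 15.
With {P-α, P-δ} the worst case is 15.
No size-2 selection achieves below 13.

13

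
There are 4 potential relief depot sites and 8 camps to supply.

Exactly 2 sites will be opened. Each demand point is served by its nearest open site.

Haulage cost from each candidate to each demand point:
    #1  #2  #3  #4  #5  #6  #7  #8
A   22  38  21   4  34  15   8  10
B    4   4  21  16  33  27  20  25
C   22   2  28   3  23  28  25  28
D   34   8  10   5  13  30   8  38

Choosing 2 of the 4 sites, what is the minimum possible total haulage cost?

Open {A, D}.
  #1→A 22, #2→D 8, #3→D 10, #4→A 4, #5→D 13, #6→A 15, #7→A 8, #8→A 10  ⇒ total 90.
Compare {B, D}: total 96.
Compare {A, B}: total 99.
No size-2 selection does better; minimum is 90.

90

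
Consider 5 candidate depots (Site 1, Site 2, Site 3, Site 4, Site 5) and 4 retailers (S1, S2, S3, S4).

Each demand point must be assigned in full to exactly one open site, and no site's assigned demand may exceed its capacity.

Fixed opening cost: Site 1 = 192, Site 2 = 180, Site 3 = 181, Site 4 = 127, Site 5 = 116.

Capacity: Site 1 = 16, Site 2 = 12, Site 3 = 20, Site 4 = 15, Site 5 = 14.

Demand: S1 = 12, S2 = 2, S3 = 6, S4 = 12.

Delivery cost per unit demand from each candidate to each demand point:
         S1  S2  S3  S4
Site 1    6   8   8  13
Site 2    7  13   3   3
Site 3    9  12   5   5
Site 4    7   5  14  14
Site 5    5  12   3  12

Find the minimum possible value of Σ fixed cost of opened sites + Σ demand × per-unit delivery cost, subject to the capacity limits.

471

Open {Site 3, Site 5}; cheapest assignment that respects the capacities:
  Site 3 (cap 20, load 20): S2, S3, S4 — cost 2×12 + 6×5 + 12×5 = 114
  Site 5 (cap 14, load 12): S1 — cost 12×5 = 60
  Shipping 174, fixed 297 → total 471.
  Any other capacity-feasible assignment to {Site 3, Site 5} ships for at least 174.
Compare {Site 3, Site 4}: its best feasible assignment gives total 492.
Compare {Site 1, Site 3}: its best feasible assignment gives total 551.
Every other set of open sites that can feasibly serve all demand totals ≥ 492 even under its best assignment. Minimum: 471.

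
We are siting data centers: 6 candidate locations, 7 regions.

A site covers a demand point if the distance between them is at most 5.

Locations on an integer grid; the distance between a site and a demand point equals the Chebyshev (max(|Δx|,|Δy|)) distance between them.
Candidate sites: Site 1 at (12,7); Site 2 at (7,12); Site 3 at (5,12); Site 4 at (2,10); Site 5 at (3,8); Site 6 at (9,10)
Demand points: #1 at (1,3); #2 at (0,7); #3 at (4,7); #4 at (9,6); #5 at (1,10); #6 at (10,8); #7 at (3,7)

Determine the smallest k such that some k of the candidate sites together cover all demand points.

Coverage sets (demand points within 5 of each site):
  Site 1: {#4, #6}
  Site 2: {#3, #6, #7}
  Site 3: {#2, #3, #5, #6, #7}
  Site 4: {#2, #3, #5, #7}
  Site 5: {#1, #2, #3, #5, #7}
  Site 6: {#3, #4, #6}
No single site covers all 7 demand points.
But {Site 1, Site 5} covers everything, so the minimum is 2.

2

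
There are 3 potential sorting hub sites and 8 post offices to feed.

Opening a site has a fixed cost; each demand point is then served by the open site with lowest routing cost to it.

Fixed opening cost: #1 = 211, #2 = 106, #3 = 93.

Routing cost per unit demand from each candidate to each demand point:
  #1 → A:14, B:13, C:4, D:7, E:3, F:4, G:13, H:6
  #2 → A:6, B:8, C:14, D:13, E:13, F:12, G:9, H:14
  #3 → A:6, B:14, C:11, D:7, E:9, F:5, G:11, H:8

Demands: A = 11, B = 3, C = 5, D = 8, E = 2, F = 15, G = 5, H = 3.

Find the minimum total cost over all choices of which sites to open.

Open {#3}: assign each demand point to its cheapest open site.
  A→#3 11×6=66, B→#3 3×14=42, C→#3 5×11=55, D→#3 8×7=56, E→#3 2×9=18, F→#3 15×5=75, G→#3 5×11=55, H→#3 3×8=24
  routing cost 391, fixed 93 → total 484.
Compare {#2, #3}: routing cost 363 + fixed 199 = 562.
Compare {#1, #2}: routing cost 295 + fixed 317 = 612.
Compare {#1, #3}: routing cost 320 + fixed 304 = 624.
All other subsets cost ≥ 562. Minimum total cost: 484.

484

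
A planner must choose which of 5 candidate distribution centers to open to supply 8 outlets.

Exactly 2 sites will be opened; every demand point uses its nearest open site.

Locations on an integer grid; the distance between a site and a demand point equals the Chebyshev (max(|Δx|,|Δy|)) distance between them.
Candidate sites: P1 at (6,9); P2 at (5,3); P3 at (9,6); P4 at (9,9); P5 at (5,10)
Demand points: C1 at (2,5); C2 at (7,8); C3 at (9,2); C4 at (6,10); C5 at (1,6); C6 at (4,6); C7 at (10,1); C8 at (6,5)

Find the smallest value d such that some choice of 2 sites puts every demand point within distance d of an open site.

Open {P1, P2}.
  Farthest demand point is C7 at distance 5 (to P2); all others are ≤ 5.
With {P1, P3} the worst case is 5.
With {P2, P3} the worst case is 5.
No size-2 selection achieves below 5.

5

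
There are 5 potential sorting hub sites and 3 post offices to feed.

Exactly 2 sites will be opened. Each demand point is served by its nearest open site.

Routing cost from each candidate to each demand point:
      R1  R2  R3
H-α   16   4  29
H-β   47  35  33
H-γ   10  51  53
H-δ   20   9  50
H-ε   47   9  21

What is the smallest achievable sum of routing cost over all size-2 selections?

Open {H-γ, H-ε}.
  R1→H-γ 10, R2→H-ε 9, R3→H-ε 21  ⇒ total 40.
Compare {H-α, H-ε}: total 41.
Compare {H-α, H-γ}: total 43.
No size-2 selection does better; minimum is 40.

40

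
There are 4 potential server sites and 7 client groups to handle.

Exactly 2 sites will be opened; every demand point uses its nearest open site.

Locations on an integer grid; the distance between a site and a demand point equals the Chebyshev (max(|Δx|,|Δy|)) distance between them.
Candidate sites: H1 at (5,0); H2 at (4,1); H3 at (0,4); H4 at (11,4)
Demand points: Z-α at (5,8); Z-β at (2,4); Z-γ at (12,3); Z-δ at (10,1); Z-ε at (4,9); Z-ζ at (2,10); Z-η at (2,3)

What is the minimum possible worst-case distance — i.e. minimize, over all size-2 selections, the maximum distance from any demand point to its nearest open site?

6

Open {H3, H4}.
  Farthest demand point is Z-ζ at distance 6 (to H3); all others are ≤ 6.
With {H1, H3} the worst case is 7.
With {H2, H3} the worst case is 8.
No size-2 selection achieves below 6.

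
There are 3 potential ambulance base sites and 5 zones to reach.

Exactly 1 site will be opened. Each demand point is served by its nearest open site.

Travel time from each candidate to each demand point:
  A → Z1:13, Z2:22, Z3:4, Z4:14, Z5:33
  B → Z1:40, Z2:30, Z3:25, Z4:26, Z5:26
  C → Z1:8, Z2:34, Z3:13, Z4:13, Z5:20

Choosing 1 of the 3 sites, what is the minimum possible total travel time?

Open {A}.
  Z1→A 13, Z2→A 22, Z3→A 4, Z4→A 14, Z5→A 33  ⇒ total 86.
Compare {C}: total 88.
Compare {B}: total 147.

86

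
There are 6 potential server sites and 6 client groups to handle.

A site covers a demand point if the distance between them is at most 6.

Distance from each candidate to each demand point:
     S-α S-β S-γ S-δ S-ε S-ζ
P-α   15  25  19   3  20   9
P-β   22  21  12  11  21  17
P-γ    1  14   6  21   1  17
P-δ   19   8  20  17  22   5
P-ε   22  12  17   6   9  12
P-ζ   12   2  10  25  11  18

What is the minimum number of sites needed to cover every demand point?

Coverage sets (demand points within 6 of each site):
  P-α: {S-δ}
  P-β: {}
  P-γ: {S-α, S-γ, S-ε}
  P-δ: {S-ζ}
  P-ε: {S-δ}
  P-ζ: {S-β}
No 3 sites suffice: every size-3 union leaves at least one demand point uncovered.
But {P-α, P-γ, P-δ, P-ζ} covers everything, so the minimum is 4.

4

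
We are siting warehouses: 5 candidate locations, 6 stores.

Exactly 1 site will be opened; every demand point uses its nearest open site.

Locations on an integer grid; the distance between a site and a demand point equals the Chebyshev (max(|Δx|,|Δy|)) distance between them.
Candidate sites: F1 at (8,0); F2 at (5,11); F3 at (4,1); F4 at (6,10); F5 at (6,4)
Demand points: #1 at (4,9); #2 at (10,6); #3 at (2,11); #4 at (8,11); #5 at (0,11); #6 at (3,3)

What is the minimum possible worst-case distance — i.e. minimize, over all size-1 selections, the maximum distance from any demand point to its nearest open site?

Open {F4}.
  Farthest demand point is #6 at distance 7 (to F4); all others are ≤ 7.
With {F5} the worst case is 7.
With {F2} the worst case is 8.
No size-1 selection achieves below 7.

7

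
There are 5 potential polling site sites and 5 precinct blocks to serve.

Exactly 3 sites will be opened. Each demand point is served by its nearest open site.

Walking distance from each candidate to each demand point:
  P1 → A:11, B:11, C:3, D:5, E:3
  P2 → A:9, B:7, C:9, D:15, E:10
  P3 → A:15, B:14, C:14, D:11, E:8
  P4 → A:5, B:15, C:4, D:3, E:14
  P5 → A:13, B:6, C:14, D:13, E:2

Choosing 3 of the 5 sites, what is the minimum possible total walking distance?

Open {P1, P4, P5}.
  A→P4 5, B→P5 6, C→P1 3, D→P4 3, E→P5 2  ⇒ total 19.
Compare {P2, P4, P5}: total 20.
Compare {P3, P4, P5}: total 20.
No size-3 selection does better; minimum is 19.

19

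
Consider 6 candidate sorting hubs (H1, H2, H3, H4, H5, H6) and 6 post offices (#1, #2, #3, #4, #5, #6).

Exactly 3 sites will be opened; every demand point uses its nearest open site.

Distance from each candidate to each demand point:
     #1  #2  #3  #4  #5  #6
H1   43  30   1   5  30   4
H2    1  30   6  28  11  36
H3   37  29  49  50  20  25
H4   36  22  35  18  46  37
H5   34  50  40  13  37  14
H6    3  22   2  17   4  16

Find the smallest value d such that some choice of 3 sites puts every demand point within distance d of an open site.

Open {H1, H2, H4}.
  Farthest demand point is #2 at distance 22 (to H4); all others are ≤ 22.
With {H1, H2, H6} the worst case is 22.
With {H1, H3, H6} the worst case is 22.
No size-3 selection achieves below 22.

22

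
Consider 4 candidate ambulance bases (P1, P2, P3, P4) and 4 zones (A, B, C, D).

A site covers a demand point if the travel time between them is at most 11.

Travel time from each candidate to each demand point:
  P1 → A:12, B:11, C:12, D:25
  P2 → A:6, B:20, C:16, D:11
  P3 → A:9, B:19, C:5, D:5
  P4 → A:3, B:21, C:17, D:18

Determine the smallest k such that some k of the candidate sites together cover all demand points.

2

Coverage sets (demand points within 11 of each site):
  P1: {B}
  P2: {A, D}
  P3: {A, C, D}
  P4: {A}
No single site covers all 4 demand points.
But {P1, P3} covers everything, so the minimum is 2.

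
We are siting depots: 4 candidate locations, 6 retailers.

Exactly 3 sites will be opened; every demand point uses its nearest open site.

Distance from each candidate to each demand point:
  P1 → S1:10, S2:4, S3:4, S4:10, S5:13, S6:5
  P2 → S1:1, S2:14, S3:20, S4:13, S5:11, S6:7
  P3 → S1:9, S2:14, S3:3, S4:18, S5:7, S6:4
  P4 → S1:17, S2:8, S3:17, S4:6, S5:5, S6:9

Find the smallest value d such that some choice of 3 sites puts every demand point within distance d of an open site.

6

Open {P1, P2, P4}.
  Farthest demand point is S4 at distance 6 (to P4); all others are ≤ 6.
With {P2, P3, P4} the worst case is 8.
With {P1, P3, P4} the worst case is 9.
No size-3 selection achieves below 6.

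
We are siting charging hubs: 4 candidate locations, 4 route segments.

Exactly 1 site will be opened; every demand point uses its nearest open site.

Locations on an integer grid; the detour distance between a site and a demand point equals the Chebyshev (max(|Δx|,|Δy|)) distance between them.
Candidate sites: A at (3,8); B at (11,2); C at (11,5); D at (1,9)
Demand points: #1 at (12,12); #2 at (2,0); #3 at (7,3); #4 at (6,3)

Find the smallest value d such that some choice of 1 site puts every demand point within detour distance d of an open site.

9

Open {A}.
  Farthest demand point is #1 at detour distance 9 (to A); all others are ≤ 9.
With {C} the worst case is 9.
With {B} the worst case is 10.
No size-1 selection achieves below 9.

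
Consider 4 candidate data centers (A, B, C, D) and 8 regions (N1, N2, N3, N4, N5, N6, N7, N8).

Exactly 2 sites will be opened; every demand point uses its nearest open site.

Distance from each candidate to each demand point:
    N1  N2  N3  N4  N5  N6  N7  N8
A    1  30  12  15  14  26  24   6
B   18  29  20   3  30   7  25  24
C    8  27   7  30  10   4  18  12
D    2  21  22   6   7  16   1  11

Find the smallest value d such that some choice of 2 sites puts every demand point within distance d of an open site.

21

Open {A, D}.
  Farthest demand point is N2 at distance 21 (to D); all others are ≤ 21.
With {B, D} the worst case is 21.
With {C, D} the worst case is 21.
No size-2 selection achieves below 21.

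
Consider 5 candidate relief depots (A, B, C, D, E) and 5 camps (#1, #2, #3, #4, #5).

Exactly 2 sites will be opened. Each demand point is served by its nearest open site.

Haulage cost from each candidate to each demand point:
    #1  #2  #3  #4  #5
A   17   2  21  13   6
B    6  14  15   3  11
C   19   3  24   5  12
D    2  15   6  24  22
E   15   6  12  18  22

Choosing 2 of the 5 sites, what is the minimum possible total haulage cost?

28

Open {C, D}.
  #1→D 2, #2→C 3, #3→D 6, #4→C 5, #5→C 12  ⇒ total 28.
Compare {A, D}: total 29.
Compare {A, B}: total 32.
No size-2 selection does better; minimum is 28.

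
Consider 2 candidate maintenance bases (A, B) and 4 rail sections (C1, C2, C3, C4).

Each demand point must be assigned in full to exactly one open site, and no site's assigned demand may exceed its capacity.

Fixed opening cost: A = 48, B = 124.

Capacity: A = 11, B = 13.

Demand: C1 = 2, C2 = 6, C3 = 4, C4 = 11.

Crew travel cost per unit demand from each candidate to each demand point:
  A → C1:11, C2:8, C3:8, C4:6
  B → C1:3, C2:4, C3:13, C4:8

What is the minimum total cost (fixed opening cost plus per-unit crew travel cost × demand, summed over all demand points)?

Open {A, B}; cheapest assignment that respects the capacities:
  A (cap 11, load 11): C4 — cost 11×6 = 66
  B (cap 13, load 12): C1, C2, C3 — cost 2×3 + 6×4 + 4×13 = 82
  Shipping 148, fixed 172 → total 320.
  Any other capacity-feasible assignment to {A, B} ships for at least 148.
Total demand is 23 and no other set of sites has combined capacity ≥ 23, so {A, B} is the only feasible choice of open sites. Minimum: 320.

320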